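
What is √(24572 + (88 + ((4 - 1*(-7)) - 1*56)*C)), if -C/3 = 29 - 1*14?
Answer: 3*√2965 ≈ 163.36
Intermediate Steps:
C = -45 (C = -3*(29 - 1*14) = -3*(29 - 14) = -3*15 = -45)
√(24572 + (88 + ((4 - 1*(-7)) - 1*56)*C)) = √(24572 + (88 + ((4 - 1*(-7)) - 1*56)*(-45))) = √(24572 + (88 + ((4 + 7) - 56)*(-45))) = √(24572 + (88 + (11 - 56)*(-45))) = √(24572 + (88 - 45*(-45))) = √(24572 + (88 + 2025)) = √(24572 + 2113) = √26685 = 3*√2965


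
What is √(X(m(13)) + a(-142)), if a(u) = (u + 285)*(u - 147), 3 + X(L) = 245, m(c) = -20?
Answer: 3*I*√4565 ≈ 202.69*I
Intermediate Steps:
X(L) = 242 (X(L) = -3 + 245 = 242)
a(u) = (-147 + u)*(285 + u) (a(u) = (285 + u)*(-147 + u) = (-147 + u)*(285 + u))
√(X(m(13)) + a(-142)) = √(242 + (-41895 + (-142)² + 138*(-142))) = √(242 + (-41895 + 20164 - 19596)) = √(242 - 41327) = √(-41085) = 3*I*√4565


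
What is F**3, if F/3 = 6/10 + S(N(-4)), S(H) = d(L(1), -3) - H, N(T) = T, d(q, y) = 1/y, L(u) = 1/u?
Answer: 262144/125 ≈ 2097.2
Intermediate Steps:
L(u) = 1/u
S(H) = -1/3 - H (S(H) = 1/(-3) - H = -1/3 - H)
F = 64/5 (F = 3*(6/10 + (-1/3 - 1*(-4))) = 3*(6*(1/10) + (-1/3 + 4)) = 3*(3/5 + 11/3) = 3*(64/15) = 64/5 ≈ 12.800)
F**3 = (64/5)**3 = 262144/125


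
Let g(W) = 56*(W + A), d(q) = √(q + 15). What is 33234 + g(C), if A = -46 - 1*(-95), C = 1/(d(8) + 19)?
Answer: 6080814/169 - 28*√23/169 ≈ 35980.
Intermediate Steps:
d(q) = √(15 + q)
C = 1/(19 + √23) (C = 1/(√(15 + 8) + 19) = 1/(√23 + 19) = 1/(19 + √23) ≈ 0.042024)
A = 49 (A = -46 + 95 = 49)
g(W) = 2744 + 56*W (g(W) = 56*(W + 49) = 56*(49 + W) = 2744 + 56*W)
33234 + g(C) = 33234 + (2744 + 56*(19/338 - √23/338)) = 33234 + (2744 + (532/169 - 28*√23/169)) = 33234 + (464268/169 - 28*√23/169) = 6080814/169 - 28*√23/169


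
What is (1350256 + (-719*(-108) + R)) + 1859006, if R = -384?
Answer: 3286530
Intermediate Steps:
(1350256 + (-719*(-108) + R)) + 1859006 = (1350256 + (-719*(-108) - 384)) + 1859006 = (1350256 + (77652 - 384)) + 1859006 = (1350256 + 77268) + 1859006 = 1427524 + 1859006 = 3286530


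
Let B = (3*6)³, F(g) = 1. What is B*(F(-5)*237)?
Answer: 1382184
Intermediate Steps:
B = 5832 (B = 18³ = 5832)
B*(F(-5)*237) = 5832*(1*237) = 5832*237 = 1382184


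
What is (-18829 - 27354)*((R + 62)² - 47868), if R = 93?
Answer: 1101141269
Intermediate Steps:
(-18829 - 27354)*((R + 62)² - 47868) = (-18829 - 27354)*((93 + 62)² - 47868) = -46183*(155² - 47868) = -46183*(24025 - 47868) = -46183*(-23843) = 1101141269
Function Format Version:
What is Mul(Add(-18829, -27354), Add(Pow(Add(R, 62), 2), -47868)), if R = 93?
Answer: 1101141269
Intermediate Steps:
Mul(Add(-18829, -27354), Add(Pow(Add(R, 62), 2), -47868)) = Mul(Add(-18829, -27354), Add(Pow(Add(93, 62), 2), -47868)) = Mul(-46183, Add(Pow(155, 2), -47868)) = Mul(-46183, Add(24025, -47868)) = Mul(-46183, -23843) = 1101141269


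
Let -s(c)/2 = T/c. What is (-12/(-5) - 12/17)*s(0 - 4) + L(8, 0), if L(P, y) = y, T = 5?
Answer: 72/17 ≈ 4.2353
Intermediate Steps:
s(c) = -10/c
(-12/(-5) - 12/17)*s(0 - 4) + L(8, 0) = (-12/(-5) - 12/17)*(-10/(0 - 4)) + 0 = (-12*(-1/5) - 12*1/17)*(-10/(-4)) + 0 = (12/5 - 12/17)*(-10*(-1/4)) + 0 = (144/85)*(5/2) + 0 = 72/17 + 0 = 72/17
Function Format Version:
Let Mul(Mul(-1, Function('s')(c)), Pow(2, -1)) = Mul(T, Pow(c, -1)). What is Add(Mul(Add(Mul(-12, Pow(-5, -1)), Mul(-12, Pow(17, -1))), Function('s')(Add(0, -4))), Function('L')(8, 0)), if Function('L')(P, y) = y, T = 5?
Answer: Rational(72, 17) ≈ 4.2353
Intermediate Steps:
Function('s')(c) = Mul(-10, Pow(c, -1)) (Function('s')(c) = Mul(-2, Mul(5, Pow(c, -1))) = Mul(-10, Pow(c, -1)))
Add(Mul(Add(Mul(-12, Pow(-5, -1)), Mul(-12, Pow(17, -1))), Function('s')(Add(0, -4))), Function('L')(8, 0)) = Add(Mul(Add(Mul(-12, Pow(-5, -1)), Mul(-12, Pow(17, -1))), Mul(-10, Pow(Add(0, -4), -1))), 0) = Add(Mul(Add(Mul(-12, Rational(-1, 5)), Mul(-12, Rational(1, 17))), Mul(-10, Pow(-4, -1))), 0) = Add(Mul(Add(Rational(12, 5), Rational(-12, 17)), Mul(-10, Rational(-1, 4))), 0) = Add(Mul(Rational(144, 85), Rational(5, 2)), 0) = Add(Rational(72, 17), 0) = Rational(72, 17)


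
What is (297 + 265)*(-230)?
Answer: -129260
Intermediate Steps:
(297 + 265)*(-230) = 562*(-230) = -129260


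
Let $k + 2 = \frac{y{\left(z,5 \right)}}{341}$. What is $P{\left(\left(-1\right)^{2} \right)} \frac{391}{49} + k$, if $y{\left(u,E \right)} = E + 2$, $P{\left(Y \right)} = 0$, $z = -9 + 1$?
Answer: $- \frac{675}{341} \approx -1.9795$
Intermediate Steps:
$z = -8$
$y{\left(u,E \right)} = 2 + E$
$k = - \frac{675}{341}$ ($k = -2 + \frac{2 + 5}{341} = -2 + 7 \cdot \frac{1}{341} = -2 + \frac{7}{341} = - \frac{675}{341} \approx -1.9795$)
$P{\left(\left(-1\right)^{2} \right)} \frac{391}{49} + k = 0 \cdot \frac{391}{49} - \frac{675}{341} = 0 - \frac{675}{341} = - \frac{675}{341}$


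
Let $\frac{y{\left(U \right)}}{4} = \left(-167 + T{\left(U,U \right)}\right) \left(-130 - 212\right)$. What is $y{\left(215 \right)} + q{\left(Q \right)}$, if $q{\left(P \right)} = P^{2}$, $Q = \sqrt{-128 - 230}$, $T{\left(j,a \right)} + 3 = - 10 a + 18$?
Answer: $3148778$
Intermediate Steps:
$T{\left(j,a \right)} = 15 - 10 a$ ($T{\left(j,a \right)} = -3 - \left(-18 + 10 a\right) = 15 - 10 a$)
$y{\left(U \right)} = 207936 + 13680 U$ ($y{\left(U \right)} = 4 \left(-167 - \left(-15 + 10 U\right)\right) \left(-130 - 212\right) = 4 \left(-152 - 10 U\right) \left(-342\right) = 4 \left(51984 + 3420 U\right) = 207936 + 13680 U$)
$Q = i \sqrt{358}$ ($Q = \sqrt{-358} = i \sqrt{358} \approx 18.921 i$)
$y{\left(215 \right)} + q{\left(Q \right)} = \left(207936 + 13680 \cdot 215\right) + \left(i \sqrt{358}\right)^{2} = \left(207936 + 2941200\right) - 358 = 3149136 - 358 = 3148778$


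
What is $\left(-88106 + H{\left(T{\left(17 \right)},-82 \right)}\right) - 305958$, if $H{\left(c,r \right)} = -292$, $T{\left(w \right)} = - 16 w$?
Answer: $-394356$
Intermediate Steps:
$\left(-88106 + H{\left(T{\left(17 \right)},-82 \right)}\right) - 305958 = \left(-88106 - 292\right) - 305958 = -88398 - 305958 = -394356$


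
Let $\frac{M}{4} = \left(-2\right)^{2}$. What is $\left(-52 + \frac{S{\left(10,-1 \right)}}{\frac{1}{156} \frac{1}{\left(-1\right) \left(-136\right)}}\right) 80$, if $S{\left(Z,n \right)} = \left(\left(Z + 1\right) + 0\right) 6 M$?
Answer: $1792323520$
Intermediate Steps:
$M = 16$ ($M = 4 \left(-2\right)^{2} = 4 \cdot 4 = 16$)
$S{\left(Z,n \right)} = 96 + 96 Z$ ($S{\left(Z,n \right)} = \left(\left(Z + 1\right) + 0\right) 6 \cdot 16 = \left(\left(1 + Z\right) + 0\right) 6 \cdot 16 = \left(1 + Z\right) 6 \cdot 16 = \left(6 + 6 Z\right) 16 = 96 + 96 Z$)
$\left(-52 + \frac{S{\left(10,-1 \right)}}{\frac{1}{156} \frac{1}{\left(-1\right) \left(-136\right)}}\right) 80 = \left(-52 + \frac{96 + 96 \cdot 10}{\frac{1}{156} \frac{1}{\left(-1\right) \left(-136\right)}}\right) 80 = \left(-52 + \frac{96 + 960}{\frac{1}{156} \cdot \frac{1}{136}}\right) 80 = \left(-52 + \frac{1056}{\frac{1}{156} \cdot \frac{1}{136}}\right) 80 = \left(-52 + 1056 \frac{1}{\frac{1}{21216}}\right) 80 = \left(-52 + 1056 \cdot 21216\right) 80 = \left(-52 + 22404096\right) 80 = 22404044 \cdot 80 = 1792323520$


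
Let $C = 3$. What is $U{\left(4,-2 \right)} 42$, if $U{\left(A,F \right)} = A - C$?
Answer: $42$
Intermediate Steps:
$U{\left(A,F \right)} = -3 + A$ ($U{\left(A,F \right)} = A - 3 = -3 + A$)
$U{\left(4,-2 \right)} 42 = \left(-3 + 4\right) 42 = 1 \cdot 42 = 42$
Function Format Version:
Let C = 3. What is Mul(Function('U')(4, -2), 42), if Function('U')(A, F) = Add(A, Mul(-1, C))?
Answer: 42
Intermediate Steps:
Function('U')(A, F) = Add(-3, A) (Function('U')(A, F) = Add(A, Mul(-1, 3)) = Add(A, -3) = Add(-3, A))
Mul(Function('U')(4, -2), 42) = Mul(Add(-3, 4), 42) = Mul(1, 42) = 42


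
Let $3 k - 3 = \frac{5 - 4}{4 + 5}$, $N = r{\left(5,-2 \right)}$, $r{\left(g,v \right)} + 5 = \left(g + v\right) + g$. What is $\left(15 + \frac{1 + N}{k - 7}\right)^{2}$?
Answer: $\frac{5322249}{25921} \approx 205.33$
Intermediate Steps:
$r{\left(g,v \right)} = -5 + v + 2 g$ ($r{\left(g,v \right)} = -5 + \left(\left(g + v\right) + g\right) = -5 + \left(v + 2 g\right) = -5 + v + 2 g$)
$N = 3$ ($N = -5 - 2 + 2 \cdot 5 = -5 - 2 + 10 = 3$)
$k = \frac{28}{27}$ ($k = 1 + \frac{\left(5 - 4\right) \frac{1}{4 + 5}}{3} = 1 + \frac{1 \cdot \frac{1}{9}}{3} = 1 + \frac{1}{3} \cdot \frac{1}{9} = 1 + \frac{1}{27} = \frac{28}{27} \approx 1.037$)
$\left(15 + \frac{1 + N}{k - 7}\right)^{2} = \left(15 + \frac{1 + 3}{\frac{28}{27} - 7}\right)^{2} = \left(15 + \frac{4}{- \frac{161}{27}}\right)^{2} = \left(15 + 4 \left(- \frac{27}{161}\right)\right)^{2} = \left(15 - \frac{108}{161}\right)^{2} = \left(\frac{2307}{161}\right)^{2} = \frac{5322249}{25921}$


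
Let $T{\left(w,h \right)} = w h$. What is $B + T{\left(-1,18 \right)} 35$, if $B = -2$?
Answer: $-632$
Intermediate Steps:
$T{\left(w,h \right)} = h w$
$B + T{\left(-1,18 \right)} 35 = -2 + 18 \left(-1\right) 35 = -2 - 630 = -632$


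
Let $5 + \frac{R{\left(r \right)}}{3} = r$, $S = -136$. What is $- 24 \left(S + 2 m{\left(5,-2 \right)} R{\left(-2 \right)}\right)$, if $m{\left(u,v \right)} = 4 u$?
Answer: $23424$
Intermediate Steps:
$R{\left(r \right)} = -15 + 3 r$
$- 24 \left(S + 2 m{\left(5,-2 \right)} R{\left(-2 \right)}\right) = - 24 \left(-136 + 2 \cdot 4 \cdot 5 \left(-15 + 3 \left(-2\right)\right)\right) = - 24 \left(-136 + 2 \cdot 20 \left(-15 - 6\right)\right) = - 24 \left(-136 + 40 \left(-21\right)\right) = - 24 \left(-136 - 840\right) = \left(-24\right) \left(-976\right) = 23424$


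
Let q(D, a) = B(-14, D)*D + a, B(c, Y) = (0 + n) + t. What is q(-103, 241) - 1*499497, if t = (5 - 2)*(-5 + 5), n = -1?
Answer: -499153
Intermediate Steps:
t = 0 (t = 3*0 = 0)
B(c, Y) = -1 (B(c, Y) = (0 - 1) + 0 = -1 + 0 = -1)
q(D, a) = a - D (q(D, a) = -D + a = a - D)
q(-103, 241) - 1*499497 = (241 - 1*(-103)) - 1*499497 = (241 + 103) - 499497 = 344 - 499497 = -499153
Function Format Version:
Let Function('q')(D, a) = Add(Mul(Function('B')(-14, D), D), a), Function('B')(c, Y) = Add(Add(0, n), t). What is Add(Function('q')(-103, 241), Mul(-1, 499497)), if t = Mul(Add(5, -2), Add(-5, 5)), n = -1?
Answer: -499153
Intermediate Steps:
t = 0 (t = Mul(3, 0) = 0)
Function('B')(c, Y) = -1 (Function('B')(c, Y) = Add(Add(0, -1), 0) = Add(-1, 0) = -1)
Function('q')(D, a) = Add(a, Mul(-1, D)) (Function('q')(D, a) = Add(Mul(-1, D), a) = Add(a, Mul(-1, D)))
Add(Function('q')(-103, 241), Mul(-1, 499497)) = Add(Add(241, Mul(-1, -103)), Mul(-1, 499497)) = Add(Add(241, 103), -499497) = Add(344, -499497) = -499153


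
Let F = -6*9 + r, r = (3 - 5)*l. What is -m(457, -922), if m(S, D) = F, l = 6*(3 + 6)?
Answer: 162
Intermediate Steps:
l = 54 (l = 6*9 = 54)
r = -108 (r = (3 - 5)*54 = -2*54 = -108)
F = -162 (F = -6*9 - 108 = -54 - 108 = -162)
m(S, D) = -162
-m(457, -922) = -1*(-162) = 162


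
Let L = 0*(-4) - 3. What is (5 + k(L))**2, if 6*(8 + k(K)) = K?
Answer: 49/4 ≈ 12.250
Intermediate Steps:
L = -3 (L = 0 - 3 = -3)
k(K) = -8 + K/6
(5 + k(L))**2 = (5 + (-8 + (1/6)*(-3)))**2 = (5 + (-8 - 1/2))**2 = (5 - 17/2)**2 = (-7/2)**2 = 49/4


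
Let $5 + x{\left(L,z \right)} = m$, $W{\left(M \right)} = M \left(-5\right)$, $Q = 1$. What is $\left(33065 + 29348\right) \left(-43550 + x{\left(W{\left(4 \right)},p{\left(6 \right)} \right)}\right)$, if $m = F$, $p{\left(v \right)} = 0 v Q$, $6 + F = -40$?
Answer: $-2721269213$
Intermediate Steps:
$F = -46$ ($F = -6 - 40 = -46$)
$p{\left(v \right)} = 0$ ($p{\left(v \right)} = 0 v 1 = 0 \cdot 1 = 0$)
$m = -46$
$W{\left(M \right)} = - 5 M$
$x{\left(L,z \right)} = -51$ ($x{\left(L,z \right)} = -5 - 46 = -51$)
$\left(33065 + 29348\right) \left(-43550 + x{\left(W{\left(4 \right)},p{\left(6 \right)} \right)}\right) = \left(33065 + 29348\right) \left(-43550 - 51\right) = 62413 \left(-43601\right) = -2721269213$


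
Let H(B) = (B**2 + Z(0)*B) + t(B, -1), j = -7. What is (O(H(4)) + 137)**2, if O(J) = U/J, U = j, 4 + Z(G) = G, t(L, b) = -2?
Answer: 78961/4 ≈ 19740.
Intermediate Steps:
Z(G) = -4 + G
U = -7
H(B) = -2 + B**2 - 4*B (H(B) = (B**2 + (-4 + 0)*B) - 2 = (B**2 - 4*B) - 2 = -2 + B**2 - 4*B)
O(J) = -7/J
(O(H(4)) + 137)**2 = (-7/(-2 + 4**2 - 4*4) + 137)**2 = (-7/(-2 + 16 - 16) + 137)**2 = (-7/(-2) + 137)**2 = (-7*(-1/2) + 137)**2 = (7/2 + 137)**2 = (281/2)**2 = 78961/4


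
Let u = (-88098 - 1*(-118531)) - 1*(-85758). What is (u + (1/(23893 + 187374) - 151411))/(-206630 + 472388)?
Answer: -7440823739/56145895386 ≈ -0.13253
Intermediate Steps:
u = 116191 (u = (-88098 + 118531) + 85758 = 30433 + 85758 = 116191)
(u + (1/(23893 + 187374) - 151411))/(-206630 + 472388) = (116191 + (1/(23893 + 187374) - 151411))/(-206630 + 472388) = (116191 + (1/211267 - 151411))/265758 = (116191 + (1/211267 - 151411))*(1/265758) = (116191 - 31988147736/211267)*(1/265758) = -7440823739/211267*1/265758 = -7440823739/56145895386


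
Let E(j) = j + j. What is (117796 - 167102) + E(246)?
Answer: -48814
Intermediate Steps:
E(j) = 2*j
(117796 - 167102) + E(246) = (117796 - 167102) + 2*246 = -49306 + 492 = -48814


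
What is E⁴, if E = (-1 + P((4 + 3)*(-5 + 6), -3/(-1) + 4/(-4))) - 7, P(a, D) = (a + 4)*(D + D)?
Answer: 1679616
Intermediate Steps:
P(a, D) = 2*D*(4 + a) (P(a, D) = (4 + a)*(2*D) = 2*D*(4 + a))
E = 36 (E = (-1 + 2*(-3/(-1) + 4/(-4))*(4 + (4 + 3)*(-5 + 6))) - 7 = (-1 + 2*(-3*(-1) + 4*(-¼))*(4 + 7*1)) - 7 = (-1 + 2*(3 - 1)*(4 + 7)) - 7 = (-1 + 2*2*11) - 7 = (-1 + 44) - 7 = 43 - 7 = 36)
E⁴ = 36⁴ = 1679616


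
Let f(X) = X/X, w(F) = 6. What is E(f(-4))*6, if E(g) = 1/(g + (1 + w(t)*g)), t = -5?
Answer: ¾ ≈ 0.75000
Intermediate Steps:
f(X) = 1
E(g) = 1/(1 + 7*g) (E(g) = 1/(g + (1 + 6*g)) = 1/(1 + 7*g))
E(f(-4))*6 = 6/(1 + 7*1) = 6/(1 + 7) = 6/8 = (⅛)*6 = ¾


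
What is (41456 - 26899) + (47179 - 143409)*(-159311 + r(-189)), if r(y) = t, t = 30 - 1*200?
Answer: 15346871187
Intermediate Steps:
t = -170 (t = 30 - 200 = -170)
r(y) = -170
(41456 - 26899) + (47179 - 143409)*(-159311 + r(-189)) = (41456 - 26899) + (47179 - 143409)*(-159311 - 170) = 14557 - 96230*(-159481) = 14557 + 15346856630 = 15346871187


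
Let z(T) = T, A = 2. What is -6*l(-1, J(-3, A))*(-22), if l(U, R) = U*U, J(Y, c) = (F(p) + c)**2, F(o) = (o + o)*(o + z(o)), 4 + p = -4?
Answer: 132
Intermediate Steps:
p = -8 (p = -4 - 4 = -8)
F(o) = 4*o**2 (F(o) = (o + o)*(o + o) = (2*o)*(2*o) = 4*o**2)
J(Y, c) = (256 + c)**2 (J(Y, c) = (4*(-8)**2 + c)**2 = (4*64 + c)**2 = (256 + c)**2)
l(U, R) = U**2
-6*l(-1, J(-3, A))*(-22) = -6*(-1)**2*(-22) = -6*1*(-22) = -6*(-22) = 132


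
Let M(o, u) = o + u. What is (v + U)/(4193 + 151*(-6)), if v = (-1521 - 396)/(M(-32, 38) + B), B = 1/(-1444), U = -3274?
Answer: -31130810/28475281 ≈ -1.0933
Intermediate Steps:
B = -1/1444 ≈ -0.00069252
v = -2768148/8663 (v = (-1521 - 396)/((-32 + 38) - 1/1444) = -1917/(6 - 1/1444) = -1917/8663/1444 = -1917*1444/8663 = -2768148/8663 ≈ -319.54)
(v + U)/(4193 + 151*(-6)) = (-2768148/8663 - 3274)/(4193 + 151*(-6)) = -31130810/(8663*(4193 - 906)) = -31130810/8663/3287 = -31130810/8663*1/3287 = -31130810/28475281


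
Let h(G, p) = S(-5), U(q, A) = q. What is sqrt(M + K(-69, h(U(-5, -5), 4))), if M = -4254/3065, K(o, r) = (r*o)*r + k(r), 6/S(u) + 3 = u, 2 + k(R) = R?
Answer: I*sqrt(6455775785)/12260 ≈ 6.5537*I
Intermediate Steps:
k(R) = -2 + R
S(u) = 6/(-3 + u)
h(G, p) = -3/4 (h(G, p) = 6/(-3 - 5) = 6/(-8) = 6*(-1/8) = -3/4)
K(o, r) = -2 + r + o*r**2 (K(o, r) = (r*o)*r + (-2 + r) = (o*r)*r + (-2 + r) = o*r**2 + (-2 + r) = -2 + r + o*r**2)
M = -4254/3065 (M = -4254*1/3065 = -4254/3065 ≈ -1.3879)
sqrt(M + K(-69, h(U(-5, -5), 4))) = sqrt(-4254/3065 + (-2 - 3/4 - 69*(-3/4)**2)) = sqrt(-4254/3065 + (-2 - 3/4 - 69*9/16)) = sqrt(-4254/3065 + (-2 - 3/4 - 621/16)) = sqrt(-4254/3065 - 665/16) = sqrt(-2106289/49040) = I*sqrt(6455775785)/12260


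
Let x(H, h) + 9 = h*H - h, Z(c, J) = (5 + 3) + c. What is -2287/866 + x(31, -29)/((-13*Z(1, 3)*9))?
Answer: -548999/303966 ≈ -1.8061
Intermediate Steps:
Z(c, J) = 8 + c
x(H, h) = -9 - h + H*h (x(H, h) = -9 + (h*H - h) = -9 + (H*h - h) = -9 + (-h + H*h) = -9 - h + H*h)
-2287/866 + x(31, -29)/((-13*Z(1, 3)*9)) = -2287/866 + (-9 - 1*(-29) + 31*(-29))/((-13*(8 + 1)*9)) = -2287*1/866 + (-9 + 29 - 899)/((-13*9*9)) = -2287/866 - 879/((-117*9)) = -2287/866 - 879/(-1053) = -2287/866 - 879*(-1/1053) = -2287/866 + 293/351 = -548999/303966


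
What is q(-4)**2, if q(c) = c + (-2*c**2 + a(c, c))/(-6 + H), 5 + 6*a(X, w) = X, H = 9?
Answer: 8281/36 ≈ 230.03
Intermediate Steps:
a(X, w) = -5/6 + X/6
q(c) = -5/18 - 2*c**2/3 + 19*c/18 (q(c) = c + (-2*c**2 + (-5/6 + c/6))/(-6 + 9) = c + (-5/6 - 2*c**2 + c/6)/3 = c + (-5/6 - 2*c**2 + c/6)*(1/3) = c + (-5/18 - 2*c**2/3 + c/18) = -5/18 - 2*c**2/3 + 19*c/18)
q(-4)**2 = (-5/18 - 2/3*(-4)**2 + (19/18)*(-4))**2 = (-5/18 - 2/3*16 - 38/9)**2 = (-5/18 - 32/3 - 38/9)**2 = (-91/6)**2 = 8281/36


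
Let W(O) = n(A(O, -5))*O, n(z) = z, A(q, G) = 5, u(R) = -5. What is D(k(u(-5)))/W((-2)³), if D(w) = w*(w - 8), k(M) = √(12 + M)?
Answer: -7/40 + √7/5 ≈ 0.35415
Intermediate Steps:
W(O) = 5*O
D(w) = w*(-8 + w)
D(k(u(-5)))/W((-2)³) = (√(12 - 5)*(-8 + √(12 - 5)))/((5*(-2)³)) = (√7*(-8 + √7))/((5*(-8))) = (√7*(-8 + √7))/(-40) = (√7*(-8 + √7))*(-1/40) = -√7*(-8 + √7)/40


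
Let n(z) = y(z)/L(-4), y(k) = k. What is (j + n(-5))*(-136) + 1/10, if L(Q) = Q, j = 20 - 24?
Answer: 3741/10 ≈ 374.10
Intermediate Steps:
j = -4
n(z) = -z/4 (n(z) = z/(-4) = z*(-1/4) = -z/4)
(j + n(-5))*(-136) + 1/10 = (-4 - 1/4*(-5))*(-136) + 1/10 = (-4 + 5/4)*(-136) + 1/10 = -11/4*(-136) + 1/10 = 374 + 1/10 = 3741/10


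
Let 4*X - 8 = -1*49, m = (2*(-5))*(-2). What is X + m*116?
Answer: 9239/4 ≈ 2309.8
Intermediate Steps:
m = 20 (m = -10*(-2) = 20)
X = -41/4 (X = 2 + (-1*49)/4 = 2 + (1/4)*(-49) = 2 - 49/4 = -41/4 ≈ -10.250)
X + m*116 = -41/4 + 20*116 = -41/4 + 2320 = 9239/4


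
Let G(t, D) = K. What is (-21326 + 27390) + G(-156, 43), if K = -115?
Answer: 5949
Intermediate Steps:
G(t, D) = -115
(-21326 + 27390) + G(-156, 43) = (-21326 + 27390) - 115 = 6064 - 115 = 5949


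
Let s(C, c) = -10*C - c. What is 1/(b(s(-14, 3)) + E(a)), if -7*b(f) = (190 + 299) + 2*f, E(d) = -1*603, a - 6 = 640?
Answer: -1/712 ≈ -0.0014045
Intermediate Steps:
a = 646 (a = 6 + 640 = 646)
E(d) = -603
s(C, c) = -c - 10*C
b(f) = -489/7 - 2*f/7 (b(f) = -((190 + 299) + 2*f)/7 = -(489 + 2*f)/7 = -489/7 - 2*f/7)
1/(b(s(-14, 3)) + E(a)) = 1/((-489/7 - 2*(-1*3 - 10*(-14))/7) - 603) = 1/((-489/7 - 2*(-3 + 140)/7) - 603) = 1/((-489/7 - 2/7*137) - 603) = 1/((-489/7 - 274/7) - 603) = 1/(-109 - 603) = 1/(-712) = -1/712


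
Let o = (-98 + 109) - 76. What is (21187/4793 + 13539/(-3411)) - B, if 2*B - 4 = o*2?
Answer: 345786193/5449641 ≈ 63.451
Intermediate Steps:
o = -65 (o = 11 - 76 = -65)
B = -63 (B = 2 + (-65*2)/2 = 2 + (½)*(-130) = 2 - 65 = -63)
(21187/4793 + 13539/(-3411)) - B = (21187/4793 + 13539/(-3411)) - 1*(-63) = (21187*(1/4793) + 13539*(-1/3411)) + 63 = (21187/4793 - 4513/1137) + 63 = 2458810/5449641 + 63 = 345786193/5449641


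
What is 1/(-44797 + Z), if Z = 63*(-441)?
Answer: -1/72580 ≈ -1.3778e-5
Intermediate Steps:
Z = -27783
1/(-44797 + Z) = 1/(-44797 - 27783) = 1/(-72580) = -1/72580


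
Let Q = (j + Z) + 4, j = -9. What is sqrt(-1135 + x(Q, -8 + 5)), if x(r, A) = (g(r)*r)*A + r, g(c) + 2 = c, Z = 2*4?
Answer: I*sqrt(1141) ≈ 33.779*I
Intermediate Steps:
Z = 8
g(c) = -2 + c
Q = 3 (Q = (-9 + 8) + 4 = -1 + 4 = 3)
x(r, A) = r + A*r*(-2 + r) (x(r, A) = ((-2 + r)*r)*A + r = (r*(-2 + r))*A + r = A*r*(-2 + r) + r = r + A*r*(-2 + r))
sqrt(-1135 + x(Q, -8 + 5)) = sqrt(-1135 + 3*(1 + (-8 + 5)*(-2 + 3))) = sqrt(-1135 + 3*(1 - 3*1)) = sqrt(-1135 + 3*(1 - 3)) = sqrt(-1135 + 3*(-2)) = sqrt(-1135 - 6) = sqrt(-1141) = I*sqrt(1141)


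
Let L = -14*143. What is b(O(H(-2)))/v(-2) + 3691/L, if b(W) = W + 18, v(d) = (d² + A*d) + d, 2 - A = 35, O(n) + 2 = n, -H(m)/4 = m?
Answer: -50735/34034 ≈ -1.4907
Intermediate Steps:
H(m) = -4*m
O(n) = -2 + n
A = -33 (A = 2 - 1*35 = 2 - 35 = -33)
v(d) = d² - 32*d (v(d) = (d² - 33*d) + d = d² - 32*d)
b(W) = 18 + W
L = -2002
b(O(H(-2)))/v(-2) + 3691/L = (18 + (-2 - 4*(-2)))/((-2*(-32 - 2))) + 3691/(-2002) = (18 + (-2 + 8))/((-2*(-34))) + 3691*(-1/2002) = (18 + 6)/68 - 3691/2002 = 24*(1/68) - 3691/2002 = 6/17 - 3691/2002 = -50735/34034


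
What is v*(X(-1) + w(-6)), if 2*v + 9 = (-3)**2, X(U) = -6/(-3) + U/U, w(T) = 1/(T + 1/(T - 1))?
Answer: 0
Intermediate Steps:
w(T) = 1/(T + 1/(-1 + T))
X(U) = 3 (X(U) = -6*(-1/3) + 1 = 2 + 1 = 3)
v = 0 (v = -9/2 + (1/2)*(-3)**2 = -9/2 + (1/2)*9 = -9/2 + 9/2 = 0)
v*(X(-1) + w(-6)) = 0*(3 + (-1 - 6)/(1 + (-6)**2 - 1*(-6))) = 0*(3 - 7/(1 + 36 + 6)) = 0*(3 - 7/43) = 0*(122/43) = 0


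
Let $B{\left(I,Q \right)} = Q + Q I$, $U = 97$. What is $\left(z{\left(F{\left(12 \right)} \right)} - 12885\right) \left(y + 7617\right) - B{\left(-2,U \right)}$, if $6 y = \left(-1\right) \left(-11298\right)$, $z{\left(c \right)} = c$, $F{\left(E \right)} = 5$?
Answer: $-122359903$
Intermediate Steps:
$y = 1883$ ($y = \frac{\left(-1\right) \left(-11298\right)}{6} = \frac{1}{6} \cdot 11298 = 1883$)
$B{\left(I,Q \right)} = Q + I Q$
$\left(z{\left(F{\left(12 \right)} \right)} - 12885\right) \left(y + 7617\right) - B{\left(-2,U \right)} = \left(5 - 12885\right) \left(1883 + 7617\right) - 97 \left(1 - 2\right) = \left(-12880\right) 9500 - 97 \left(-1\right) = -122360000 - -97 = -122360000 + 97 = -122359903$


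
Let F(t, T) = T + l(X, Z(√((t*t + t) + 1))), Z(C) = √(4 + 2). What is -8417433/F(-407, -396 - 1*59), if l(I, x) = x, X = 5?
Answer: 3829932015/207019 + 8417433*√6/207019 ≈ 18600.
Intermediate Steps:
Z(C) = √6
F(t, T) = T + √6
-8417433/F(-407, -396 - 1*59) = -8417433/((-396 - 1*59) + √6) = -8417433/((-396 - 59) + √6) = -8417433/(-455 + √6)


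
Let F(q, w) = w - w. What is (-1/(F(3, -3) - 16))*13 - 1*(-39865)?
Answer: 637853/16 ≈ 39866.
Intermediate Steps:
F(q, w) = 0
(-1/(F(3, -3) - 16))*13 - 1*(-39865) = (-1/(0 - 16))*13 - 1*(-39865) = (-1/(-16))*13 + 39865 = -1/16*(-1)*13 + 39865 = (1/16)*13 + 39865 = 13/16 + 39865 = 637853/16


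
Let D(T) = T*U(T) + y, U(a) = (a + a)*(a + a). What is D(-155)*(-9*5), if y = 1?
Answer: 670297455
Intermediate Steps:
U(a) = 4*a² (U(a) = (2*a)*(2*a) = 4*a²)
D(T) = 1 + 4*T³ (D(T) = T*(4*T²) + 1 = 4*T³ + 1 = 1 + 4*T³)
D(-155)*(-9*5) = (1 + 4*(-155)³)*(-9*5) = (1 + 4*(-3723875))*(-45) = (1 - 14895500)*(-45) = -14895499*(-45) = 670297455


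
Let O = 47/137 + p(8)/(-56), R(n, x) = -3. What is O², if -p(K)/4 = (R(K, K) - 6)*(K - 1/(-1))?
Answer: 108972721/3678724 ≈ 29.622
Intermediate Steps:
p(K) = 36 + 36*K (p(K) = -4*(-3 - 6)*(K - 1/(-1)) = -(-36)*(K - 1*(-1)) = -(-36)*(K + 1) = -(-36)*(1 + K) = -4*(-9 - 9*K) = 36 + 36*K)
O = -10439/1918 (O = 47/137 + (36 + 36*8)/(-56) = 47*(1/137) + (36 + 288)*(-1/56) = 47/137 + 324*(-1/56) = 47/137 - 81/14 = -10439/1918 ≈ -5.4426)
O² = (-10439/1918)² = 108972721/3678724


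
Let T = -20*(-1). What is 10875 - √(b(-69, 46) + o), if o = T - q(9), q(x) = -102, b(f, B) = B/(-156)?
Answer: 10875 - √740454/78 ≈ 10864.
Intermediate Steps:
b(f, B) = -B/156 (b(f, B) = B*(-1/156) = -B/156)
T = 20
o = 122 (o = 20 - 1*(-102) = 20 + 102 = 122)
10875 - √(b(-69, 46) + o) = 10875 - √(-1/156*46 + 122) = 10875 - √(-23/78 + 122) = 10875 - √(9493/78) = 10875 - √740454/78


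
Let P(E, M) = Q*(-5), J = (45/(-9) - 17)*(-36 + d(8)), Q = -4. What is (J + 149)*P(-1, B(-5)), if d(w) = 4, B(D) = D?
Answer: 17060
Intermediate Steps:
J = 704 (J = (45/(-9) - 17)*(-36 + 4) = (45*(-⅑) - 17)*(-32) = (-5 - 17)*(-32) = -22*(-32) = 704)
P(E, M) = 20 (P(E, M) = -4*(-5) = 20)
(J + 149)*P(-1, B(-5)) = (704 + 149)*20 = 853*20 = 17060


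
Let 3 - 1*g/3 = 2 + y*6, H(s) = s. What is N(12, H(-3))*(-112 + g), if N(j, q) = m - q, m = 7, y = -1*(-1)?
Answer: -1270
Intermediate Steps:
y = 1
N(j, q) = 7 - q
g = -15 (g = 9 - 3*(2 + 1*6) = 9 - 3*(2 + 6) = 9 - 3*8 = 9 - 24 = -15)
N(12, H(-3))*(-112 + g) = (7 - 1*(-3))*(-112 - 15) = (7 + 3)*(-127) = 10*(-127) = -1270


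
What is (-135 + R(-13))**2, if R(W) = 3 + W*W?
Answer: 1369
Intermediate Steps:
R(W) = 3 + W**2
(-135 + R(-13))**2 = (-135 + (3 + (-13)**2))**2 = (-135 + (3 + 169))**2 = (-135 + 172)**2 = 37**2 = 1369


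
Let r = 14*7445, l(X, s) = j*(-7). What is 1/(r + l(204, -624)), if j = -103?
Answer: 1/104951 ≈ 9.5283e-6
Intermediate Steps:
l(X, s) = 721 (l(X, s) = -103*(-7) = 721)
r = 104230
1/(r + l(204, -624)) = 1/(104230 + 721) = 1/104951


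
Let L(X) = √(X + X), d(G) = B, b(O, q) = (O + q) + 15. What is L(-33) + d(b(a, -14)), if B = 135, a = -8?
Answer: 135 + I*√66 ≈ 135.0 + 8.124*I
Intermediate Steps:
b(O, q) = 15 + O + q
d(G) = 135
L(X) = √2*√X (L(X) = √(2*X) = √2*√X)
L(-33) + d(b(a, -14)) = √2*√(-33) + 135 = √2*(I*√33) + 135 = I*√66 + 135 = 135 + I*√66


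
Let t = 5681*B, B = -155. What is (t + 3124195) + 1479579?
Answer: 3723219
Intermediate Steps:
t = -880555 (t = 5681*(-155) = -880555)
(t + 3124195) + 1479579 = (-880555 + 3124195) + 1479579 = 2243640 + 1479579 = 3723219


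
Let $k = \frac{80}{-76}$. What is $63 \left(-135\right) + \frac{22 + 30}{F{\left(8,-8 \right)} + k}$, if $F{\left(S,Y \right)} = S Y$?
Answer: $- \frac{2628292}{309} \approx -8505.8$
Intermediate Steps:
$k = - \frac{20}{19}$ ($k = 80 \left(- \frac{1}{76}\right) = - \frac{20}{19} \approx -1.0526$)
$63 \left(-135\right) + \frac{22 + 30}{F{\left(8,-8 \right)} + k} = 63 \left(-135\right) + \frac{22 + 30}{8 \left(-8\right) - \frac{20}{19}} = -8505 + \frac{52}{-64 - \frac{20}{19}} = -8505 + \frac{52}{- \frac{1236}{19}} = -8505 + 52 \left(- \frac{19}{1236}\right) = -8505 - \frac{247}{309} = - \frac{2628292}{309}$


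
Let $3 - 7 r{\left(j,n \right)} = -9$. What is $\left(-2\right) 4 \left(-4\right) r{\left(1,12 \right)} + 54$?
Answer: $\frac{762}{7} \approx 108.86$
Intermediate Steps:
$r{\left(j,n \right)} = \frac{12}{7}$ ($r{\left(j,n \right)} = \frac{3}{7} - - \frac{9}{7} = \frac{3}{7} + \frac{9}{7} = \frac{12}{7}$)
$\left(-2\right) 4 \left(-4\right) r{\left(1,12 \right)} + 54 = \left(-2\right) 4 \left(-4\right) \frac{12}{7} + 54 = \left(-8\right) \left(-4\right) \frac{12}{7} + 54 = 32 \cdot \frac{12}{7} + 54 = \frac{384}{7} + 54 = \frac{762}{7}$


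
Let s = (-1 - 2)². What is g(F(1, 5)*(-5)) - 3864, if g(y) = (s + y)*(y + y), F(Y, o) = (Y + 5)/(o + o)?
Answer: -3900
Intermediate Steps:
F(Y, o) = (5 + Y)/(2*o) (F(Y, o) = (5 + Y)/((2*o)) = (5 + Y)*(1/(2*o)) = (5 + Y)/(2*o))
s = 9 (s = (-3)² = 9)
g(y) = 2*y*(9 + y) (g(y) = (9 + y)*(y + y) = (9 + y)*(2*y) = 2*y*(9 + y))
g(F(1, 5)*(-5)) - 3864 = 2*(((½)*(5 + 1)/5)*(-5))*(9 + ((½)*(5 + 1)/5)*(-5)) - 3864 = 2*(((½)*(⅕)*6)*(-5))*(9 + ((½)*(⅕)*6)*(-5)) - 3864 = 2*((⅗)*(-5))*(9 + (⅗)*(-5)) - 3864 = 2*(-3)*(9 - 3) - 3864 = 2*(-3)*6 - 3864 = -36 - 3864 = -3900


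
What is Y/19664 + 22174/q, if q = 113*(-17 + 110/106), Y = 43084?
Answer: -2373852647/234979884 ≈ -10.102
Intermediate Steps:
q = -95598/53 (q = 113*(-17 + 110*(1/106)) = 113*(-17 + 55/53) = 113*(-846/53) = -95598/53 ≈ -1803.7)
Y/19664 + 22174/q = 43084/19664 + 22174/(-95598/53) = 43084*(1/19664) + 22174*(-53/95598) = 10771/4916 - 587611/47799 = -2373852647/234979884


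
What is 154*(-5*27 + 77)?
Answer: -8932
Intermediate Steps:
154*(-5*27 + 77) = 154*(-135 + 77) = 154*(-58) = -8932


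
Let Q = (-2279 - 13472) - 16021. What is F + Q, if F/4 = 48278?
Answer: 161340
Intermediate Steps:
F = 193112 (F = 4*48278 = 193112)
Q = -31772 (Q = -15751 - 16021 = -31772)
F + Q = 193112 - 31772 = 161340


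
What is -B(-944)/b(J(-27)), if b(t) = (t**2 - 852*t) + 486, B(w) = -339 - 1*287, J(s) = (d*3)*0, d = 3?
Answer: 313/243 ≈ 1.2881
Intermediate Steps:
J(s) = 0 (J(s) = (3*3)*0 = 9*0 = 0)
B(w) = -626 (B(w) = -339 - 287 = -626)
b(t) = 486 + t**2 - 852*t
-B(-944)/b(J(-27)) = -(-626)/(486 + 0**2 - 852*0) = -(-626)/(486 + 0 + 0) = -(-626)/486 = -1*(-313/243) = 313/243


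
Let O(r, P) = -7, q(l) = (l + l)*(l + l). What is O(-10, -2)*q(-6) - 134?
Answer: -1142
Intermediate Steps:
q(l) = 4*l² (q(l) = (2*l)*(2*l) = 4*l²)
O(-10, -2)*q(-6) - 134 = -28*(-6)² - 134 = -28*36 - 134 = -7*144 - 134 = -1008 - 134 = -1142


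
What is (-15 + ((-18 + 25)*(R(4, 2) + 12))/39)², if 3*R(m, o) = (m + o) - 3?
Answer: 1444/9 ≈ 160.44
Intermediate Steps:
R(m, o) = -1 + m/3 + o/3 (R(m, o) = ((m + o) - 3)/3 = (-3 + m + o)/3 = -1 + m/3 + o/3)
(-15 + ((-18 + 25)*(R(4, 2) + 12))/39)² = (-15 + ((-18 + 25)*((-1 + (⅓)*4 + (⅓)*2) + 12))/39)² = (-15 + (7*((-1 + 4/3 + ⅔) + 12))*(1/39))² = (-15 + (7*(1 + 12))*(1/39))² = (-15 + (7*13)*(1/39))² = (-15 + 91*(1/39))² = (-15 + 7/3)² = (-38/3)² = 1444/9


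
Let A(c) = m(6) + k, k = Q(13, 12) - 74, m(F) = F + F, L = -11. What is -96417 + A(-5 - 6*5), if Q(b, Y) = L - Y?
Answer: -96502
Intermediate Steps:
m(F) = 2*F
Q(b, Y) = -11 - Y
k = -97 (k = (-11 - 1*12) - 74 = (-11 - 12) - 74 = -23 - 74 = -97)
A(c) = -85 (A(c) = 2*6 - 97 = 12 - 97 = -85)
-96417 + A(-5 - 6*5) = -96417 - 85 = -96502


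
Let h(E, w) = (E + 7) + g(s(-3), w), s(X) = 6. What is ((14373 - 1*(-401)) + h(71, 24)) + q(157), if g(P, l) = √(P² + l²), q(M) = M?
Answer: 15009 + 6*√17 ≈ 15034.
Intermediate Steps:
h(E, w) = 7 + E + √(36 + w²) (h(E, w) = (E + 7) + √(6² + w²) = (7 + E) + √(36 + w²) = 7 + E + √(36 + w²))
((14373 - 1*(-401)) + h(71, 24)) + q(157) = ((14373 - 1*(-401)) + (7 + 71 + √(36 + 24²))) + 157 = ((14373 + 401) + (7 + 71 + √(36 + 576))) + 157 = (14774 + (7 + 71 + √612)) + 157 = (14774 + (7 + 71 + 6*√17)) + 157 = (14774 + (78 + 6*√17)) + 157 = (14852 + 6*√17) + 157 = 15009 + 6*√17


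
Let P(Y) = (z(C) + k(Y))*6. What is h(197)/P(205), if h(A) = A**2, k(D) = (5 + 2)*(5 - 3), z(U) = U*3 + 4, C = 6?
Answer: 38809/216 ≈ 179.67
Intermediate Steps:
z(U) = 4 + 3*U (z(U) = 3*U + 4 = 4 + 3*U)
k(D) = 14 (k(D) = 7*2 = 14)
P(Y) = 216 (P(Y) = ((4 + 3*6) + 14)*6 = ((4 + 18) + 14)*6 = (22 + 14)*6 = 36*6 = 216)
h(197)/P(205) = 197**2/216 = 38809*(1/216) = 38809/216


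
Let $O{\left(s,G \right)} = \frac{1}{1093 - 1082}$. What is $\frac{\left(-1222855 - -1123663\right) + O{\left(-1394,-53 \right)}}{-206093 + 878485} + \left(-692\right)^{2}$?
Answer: $\frac{505975208351}{1056616} \approx 4.7886 \cdot 10^{5}$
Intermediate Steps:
$O{\left(s,G \right)} = \frac{1}{11}$ ($O{\left(s,G \right)} = \frac{1}{1093 - 1082} = \frac{1}{11}$)
$\frac{\left(-1222855 - -1123663\right) + O{\left(-1394,-53 \right)}}{-206093 + 878485} + \left(-692\right)^{2} = \frac{\left(-1222855 - -1123663\right) + \frac{1}{11}}{-206093 + 878485} + \left(-692\right)^{2} = \frac{\left(-1222855 + 1123663\right) + \frac{1}{11}}{672392} + 478864 = \left(-99192 + \frac{1}{11}\right) \frac{1}{672392} + 478864 = \left(- \frac{1091111}{11}\right) \frac{1}{672392} + 478864 = - \frac{155873}{1056616} + 478864 = \frac{505975208351}{1056616}$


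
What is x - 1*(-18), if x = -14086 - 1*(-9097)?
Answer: -4971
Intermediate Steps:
x = -4989 (x = -14086 + 9097 = -4989)
x - 1*(-18) = -4989 - 1*(-18) = -4989 + 18 = -4971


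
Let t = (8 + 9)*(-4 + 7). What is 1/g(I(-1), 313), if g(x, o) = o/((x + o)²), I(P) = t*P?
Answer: 68644/313 ≈ 219.31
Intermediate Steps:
t = 51 (t = 17*3 = 51)
I(P) = 51*P
g(x, o) = o/(o + x)² (g(x, o) = o/((o + x)²) = o/(o + x)²)
1/g(I(-1), 313) = 1/(313/(313 + 51*(-1))²) = 1/(313/(313 - 51)²) = 1/(313/262²) = 1/(313*(1/68644)) = 1/(313/68644) = 68644/313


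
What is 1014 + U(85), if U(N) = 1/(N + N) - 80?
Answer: 158781/170 ≈ 934.01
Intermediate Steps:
U(N) = -80 + 1/(2*N) (U(N) = 1/(2*N) - 80 = -80 + 1/(2*N))
1014 + U(85) = 1014 + (-80 + (½)/85) = 1014 + (-80 + (½)*(1/85)) = 1014 + (-80 + 1/170) = 1014 - 13599/170 = 158781/170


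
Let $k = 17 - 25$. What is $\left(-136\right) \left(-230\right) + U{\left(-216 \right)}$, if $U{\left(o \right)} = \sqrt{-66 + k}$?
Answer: $31280 + i \sqrt{74} \approx 31280.0 + 8.6023 i$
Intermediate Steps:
$k = -8$ ($k = 17 - 25 = -8$)
$U{\left(o \right)} = i \sqrt{74}$ ($U{\left(o \right)} = \sqrt{-66 - 8} = \sqrt{-74} = i \sqrt{74}$)
$\left(-136\right) \left(-230\right) + U{\left(-216 \right)} = \left(-136\right) \left(-230\right) + i \sqrt{74} = 31280 + i \sqrt{74}$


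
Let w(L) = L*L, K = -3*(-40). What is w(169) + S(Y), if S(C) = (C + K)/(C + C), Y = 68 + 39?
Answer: 6112281/214 ≈ 28562.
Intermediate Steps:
K = 120
w(L) = L²
Y = 107
S(C) = (120 + C)/(2*C) (S(C) = (C + 120)/(C + C) = (120 + C)/((2*C)) = (120 + C)*(1/(2*C)) = (120 + C)/(2*C))
w(169) + S(Y) = 169² + (½)*(120 + 107)/107 = 28561 + (½)*(1/107)*227 = 28561 + 227/214 = 6112281/214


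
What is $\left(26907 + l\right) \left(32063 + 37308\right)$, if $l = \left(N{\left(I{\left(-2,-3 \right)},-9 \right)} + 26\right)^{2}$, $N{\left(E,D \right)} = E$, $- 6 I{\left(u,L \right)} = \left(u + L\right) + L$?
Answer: $\frac{17265540077}{9} \approx 1.9184 \cdot 10^{9}$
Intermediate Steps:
$I{\left(u,L \right)} = - \frac{L}{3} - \frac{u}{6}$ ($I{\left(u,L \right)} = - \frac{\left(u + L\right) + L}{6} = - \frac{\left(L + u\right) + L}{6} = - \frac{u + 2 L}{6} = - \frac{L}{3} - \frac{u}{6}$)
$l = \frac{6724}{9}$ ($l = \left(\left(\left(- \frac{1}{3}\right) \left(-3\right) - - \frac{1}{3}\right) + 26\right)^{2} = \left(\left(1 + \frac{1}{3}\right) + 26\right)^{2} = \left(\frac{4}{3} + 26\right)^{2} = \left(\frac{82}{3}\right)^{2} = \frac{6724}{9} \approx 747.11$)
$\left(26907 + l\right) \left(32063 + 37308\right) = \left(26907 + \frac{6724}{9}\right) \left(32063 + 37308\right) = \frac{248887}{9} \cdot 69371 = \frac{17265540077}{9}$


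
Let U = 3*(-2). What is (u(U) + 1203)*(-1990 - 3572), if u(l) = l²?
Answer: -6891318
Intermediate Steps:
U = -6
(u(U) + 1203)*(-1990 - 3572) = ((-6)² + 1203)*(-1990 - 3572) = (36 + 1203)*(-5562) = 1239*(-5562) = -6891318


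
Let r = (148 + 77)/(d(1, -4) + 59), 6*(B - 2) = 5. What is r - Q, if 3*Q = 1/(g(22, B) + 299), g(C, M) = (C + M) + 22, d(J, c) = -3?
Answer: 466763/116200 ≈ 4.0169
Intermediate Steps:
B = 17/6 (B = 2 + (⅙)*5 = 2 + ⅚ = 17/6 ≈ 2.8333)
g(C, M) = 22 + C + M
r = 225/56 (r = (148 + 77)/(-3 + 59) = 225/56 ≈ 4.0179)
Q = 2/2075 (Q = 1/(3*((22 + 22 + 17/6) + 299)) = 1/(3*(281/6 + 299)) = 1/(3*(2075/6)) = (⅓)*(6/2075) = 2/2075 ≈ 0.00096386)
r - Q = 225/56 - 1*2/2075 = 225/56 - 2/2075 = 466763/116200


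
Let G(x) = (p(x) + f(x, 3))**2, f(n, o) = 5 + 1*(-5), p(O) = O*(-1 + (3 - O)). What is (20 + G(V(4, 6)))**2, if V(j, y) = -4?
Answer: 355216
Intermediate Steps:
p(O) = O*(2 - O)
f(n, o) = 0 (f(n, o) = 5 - 5 = 0)
G(x) = x**2*(2 - x)**2 (G(x) = (x*(2 - x) + 0)**2 = (x*(2 - x))**2 = x**2*(2 - x)**2)
(20 + G(V(4, 6)))**2 = (20 + (-4)**2*(-2 - 4)**2)**2 = (20 + 16*(-6)**2)**2 = (20 + 16*36)**2 = (20 + 576)**2 = 596**2 = 355216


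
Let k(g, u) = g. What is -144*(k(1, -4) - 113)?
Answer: 16128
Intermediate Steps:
-144*(k(1, -4) - 113) = -144*(1 - 113) = -144*(-112) = 16128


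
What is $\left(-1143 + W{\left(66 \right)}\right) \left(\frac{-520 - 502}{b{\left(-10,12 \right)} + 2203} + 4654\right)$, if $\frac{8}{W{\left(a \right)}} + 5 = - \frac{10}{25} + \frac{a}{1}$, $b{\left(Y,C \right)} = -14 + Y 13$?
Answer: $- \frac{114413455724}{21513} \approx -5.3183 \cdot 10^{6}$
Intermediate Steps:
$b{\left(Y,C \right)} = -14 + 13 Y$
$W{\left(a \right)} = \frac{8}{- \frac{27}{5} + a}$ ($W{\left(a \right)} = \frac{8}{-5 + \left(- \frac{10}{25} + \frac{a}{1}\right)} = \frac{8}{-5 + \left(\left(-10\right) \frac{1}{25} + a 1\right)} = \frac{8}{-5 + \left(- \frac{2}{5} + a\right)} = \frac{8}{- \frac{27}{5} + a}$)
$\left(-1143 + W{\left(66 \right)}\right) \left(\frac{-520 - 502}{b{\left(-10,12 \right)} + 2203} + 4654\right) = \left(-1143 + \frac{40}{-27 + 5 \cdot 66}\right) \left(\frac{-520 - 502}{\left(-14 + 13 \left(-10\right)\right) + 2203} + 4654\right) = \left(-1143 + \frac{40}{-27 + 330}\right) \left(- \frac{1022}{\left(-14 - 130\right) + 2203} + 4654\right) = \left(-1143 + \frac{40}{303}\right) \left(- \frac{1022}{-144 + 2203} + 4654\right) = \left(-1143 + 40 \cdot \frac{1}{303}\right) \left(- \frac{1022}{2059} + 4654\right) = \left(-1143 + \frac{40}{303}\right) \left(\left(-1022\right) \frac{1}{2059} + 4654\right) = - \frac{346289 \left(- \frac{1022}{2059} + 4654\right)}{303} = \left(- \frac{346289}{303}\right) \frac{9581564}{2059} = - \frac{114413455724}{21513}$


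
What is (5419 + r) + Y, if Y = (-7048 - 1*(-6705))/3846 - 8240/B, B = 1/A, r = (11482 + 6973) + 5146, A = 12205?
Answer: -386677532623/3846 ≈ -1.0054e+8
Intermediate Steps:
r = 23601 (r = 18455 + 5146 = 23601)
B = 1/12205 ≈ 8.1934e-5
Y = -386789143543/3846 (Y = (-7048 - 1*(-6705))/3846 - 8240/1/12205 = (-7048 + 6705)*(1/3846) - 8240*12205 = -343*1/3846 - 100569200 = -343/3846 - 100569200 = -386789143543/3846 ≈ -1.0057e+8)
(5419 + r) + Y = (5419 + 23601) - 386789143543/3846 = 29020 - 386789143543/3846 = -386677532623/3846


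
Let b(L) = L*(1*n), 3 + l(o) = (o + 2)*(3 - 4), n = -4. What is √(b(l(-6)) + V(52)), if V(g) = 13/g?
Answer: I*√15/2 ≈ 1.9365*I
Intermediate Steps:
l(o) = -5 - o (l(o) = -3 + (o + 2)*(3 - 4) = -3 + (2 + o)*(-1) = -3 + (-2 - o) = -5 - o)
b(L) = -4*L (b(L) = L*(1*(-4)) = L*(-4) = -4*L)
√(b(l(-6)) + V(52)) = √(-4*(-5 - 1*(-6)) + 13/52) = √(-4*(-5 + 6) + 13*(1/52)) = √(-4*1 + ¼) = √(-4 + ¼) = √(-15/4) = I*√15/2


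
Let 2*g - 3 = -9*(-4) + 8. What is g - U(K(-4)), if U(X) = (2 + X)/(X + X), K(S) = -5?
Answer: 116/5 ≈ 23.200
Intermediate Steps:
g = 47/2 (g = 3/2 + (-9*(-4) + 8)/2 = 3/2 + (36 + 8)/2 = 3/2 + (½)*44 = 3/2 + 22 = 47/2 ≈ 23.500)
U(X) = (2 + X)/(2*X) (U(X) = (2 + X)/((2*X)) = (2 + X)*(1/(2*X)) = (2 + X)/(2*X))
g - U(K(-4)) = 47/2 - (2 - 5)/(2*(-5)) = 47/2 - (-1)*(-3)/(2*5) = 47/2 - 1*3/10 = 47/2 - 3/10 = 116/5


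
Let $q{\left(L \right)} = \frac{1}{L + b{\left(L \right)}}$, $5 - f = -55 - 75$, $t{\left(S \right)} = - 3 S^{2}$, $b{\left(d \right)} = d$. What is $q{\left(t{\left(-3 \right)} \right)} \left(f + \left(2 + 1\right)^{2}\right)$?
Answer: $- \frac{8}{3} \approx -2.6667$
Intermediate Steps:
$f = 135$ ($f = 5 - \left(-55 - 75\right) = 5 - -130 = 5 + 130 = 135$)
$q{\left(L \right)} = \frac{1}{2 L}$ ($q{\left(L \right)} = \frac{1}{L + L} = \frac{1}{2 L}$)
$q{\left(t{\left(-3 \right)} \right)} \left(f + \left(2 + 1\right)^{2}\right) = \frac{1}{2 \left(- 3 \left(-3\right)^{2}\right)} \left(135 + \left(2 + 1\right)^{2}\right) = \frac{1}{2 \left(\left(-3\right) 9\right)} \left(135 + 3^{2}\right) = \frac{1}{2 \left(-27\right)} \left(135 + 9\right) = \frac{1}{2} \left(- \frac{1}{27}\right) 144 = \left(- \frac{1}{54}\right) 144 = - \frac{8}{3}$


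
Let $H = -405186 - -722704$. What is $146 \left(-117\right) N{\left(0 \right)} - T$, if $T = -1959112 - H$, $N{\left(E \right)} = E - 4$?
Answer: $2344958$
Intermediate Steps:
$N{\left(E \right)} = -4 + E$ ($N{\left(E \right)} = E - 4 = -4 + E$)
$H = 317518$ ($H = -405186 + 722704 = 317518$)
$T = -2276630$ ($T = -1959112 - 317518 = -2276630$)
$146 \left(-117\right) N{\left(0 \right)} - T = 146 \left(-117\right) \left(-4 + 0\right) - -2276630 = \left(-17082\right) \left(-4\right) + 2276630 = 68328 + 2276630 = 2344958$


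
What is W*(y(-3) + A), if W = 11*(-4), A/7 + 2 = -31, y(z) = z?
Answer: 10296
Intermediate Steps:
A = -231 (A = -14 + 7*(-31) = -14 - 217 = -231)
W = -44
W*(y(-3) + A) = -44*(-3 - 231) = -44*(-234) = 10296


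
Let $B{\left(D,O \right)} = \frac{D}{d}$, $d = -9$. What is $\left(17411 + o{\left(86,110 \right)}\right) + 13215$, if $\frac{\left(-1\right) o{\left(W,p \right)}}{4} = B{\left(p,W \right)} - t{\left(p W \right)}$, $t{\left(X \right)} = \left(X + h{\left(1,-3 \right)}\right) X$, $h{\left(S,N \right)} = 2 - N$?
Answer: $\frac{3223676474}{9} \approx 3.5819 \cdot 10^{8}$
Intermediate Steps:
$B{\left(D,O \right)} = - \frac{D}{9}$ ($B{\left(D,O \right)} = \frac{D}{-9} = D \left(- \frac{1}{9}\right) = - \frac{D}{9}$)
$t{\left(X \right)} = X \left(5 + X\right)$ ($t{\left(X \right)} = \left(X + \left(2 - -3\right)\right) X = \left(X + \left(2 + 3\right)\right) X = \left(X + 5\right) X = \left(5 + X\right) X = X \left(5 + X\right)$)
$o{\left(W,p \right)} = \frac{4 p}{9} + 4 W p \left(5 + W p\right)$ ($o{\left(W,p \right)} = - 4 \left(- \frac{p}{9} - p W \left(5 + p W\right)\right) = - 4 \left(- \frac{p}{9} - W p \left(5 + W p\right)\right) = \frac{4 p}{9} + 4 W p \left(5 + W p\right)$)
$\left(17411 + o{\left(86,110 \right)}\right) + 13215 = \left(17411 + \frac{4}{9} \cdot 110 \left(1 + 9 \cdot 86 \left(5 + 86 \cdot 110\right)\right)\right) + 13215 = \left(17411 + \frac{4}{9} \cdot 110 \left(1 + 9 \cdot 86 \left(5 + 9460\right)\right)\right) + 13215 = \left(17411 + \frac{4}{9} \cdot 110 \left(1 + 9 \cdot 86 \cdot 9465\right)\right) + 13215 = \left(17411 + \frac{4}{9} \cdot 110 \left(1 + 7325910\right)\right) + 13215 = \left(17411 + \frac{4}{9} \cdot 110 \cdot 7325911\right) + 13215 = \left(17411 + \frac{3223400840}{9}\right) + 13215 = \frac{3223557539}{9} + 13215 = \frac{3223676474}{9}$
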